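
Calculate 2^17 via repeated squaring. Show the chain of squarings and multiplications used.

Computing 2^17 by squaring (build up from 2^1; each line after the first costs one multiplication):

2^1 = 2
2^2 = (2^1)^2 = 2^2 = 4
2^4 = (2^2)^2 = 4^2 = 16
2^8 = (2^4)^2 = 16^2 = 256
2^16 = (2^8)^2 = 256^2 = 65536
2^17 = 2 * 2^16 = 2 * 65536 = 131072

Result: 131072
Multiplications needed: 5 (5 lines after 2^1)

2^17 = 131072. Using exponentiation by squaring, this requires 5 multiplications. The key idea: if the exponent is even, square the half-power; if odd, multiply by the base once.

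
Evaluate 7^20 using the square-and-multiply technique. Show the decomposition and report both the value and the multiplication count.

Computing 7^20 by squaring (build up from 7^1; each line after the first costs one multiplication):

7^1 = 7
7^2 = (7^1)^2 = 7^2 = 49
7^4 = (7^2)^2 = 49^2 = 2401
7^5 = 7 * 7^4 = 7 * 2401 = 16807
7^10 = (7^5)^2 = 16807^2 = 282475249
7^20 = (7^10)^2 = 282475249^2 = 79792266297612001

Result: 79792266297612001
Multiplications needed: 5 (5 lines after 7^1)

7^20 = 79792266297612001. Using exponentiation by squaring, this requires 5 multiplications. The key idea: if the exponent is even, square the half-power; if odd, multiply by the base once.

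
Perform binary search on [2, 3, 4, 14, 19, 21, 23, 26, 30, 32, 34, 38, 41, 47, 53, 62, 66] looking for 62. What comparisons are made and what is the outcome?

Binary search for 62 in [2, 3, 4, 14, 19, 21, 23, 26, 30, 32, 34, 38, 41, 47, 53, 62, 66]:

lo=0, hi=16, mid=8, arr[mid]=30 -> 30 < 62, search right half
lo=9, hi=16, mid=12, arr[mid]=41 -> 41 < 62, search right half
lo=13, hi=16, mid=14, arr[mid]=53 -> 53 < 62, search right half
lo=15, hi=16, mid=15, arr[mid]=62 -> Found target at index 15!

Binary search finds 62 at index 15 after 4 comparisons. The search repeatedly halves the search space by comparing with the middle element.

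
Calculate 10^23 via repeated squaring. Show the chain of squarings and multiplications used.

Computing 10^23 by squaring (build up from 10^1; each line after the first costs one multiplication):

10^1 = 10
10^2 = (10^1)^2 = 10^2 = 100
10^4 = (10^2)^2 = 100^2 = 10000
10^5 = 10 * 10^4 = 10 * 10000 = 100000
10^10 = (10^5)^2 = 100000^2 = 10000000000
10^11 = 10 * 10^10 = 10 * 10000000000 = 100000000000
10^22 = (10^11)^2 = 100000000000^2 = 10000000000000000000000
10^23 = 10 * 10^22 = 10 * 10000000000000000000000 = 100000000000000000000000

Result: 100000000000000000000000
Multiplications needed: 7 (7 lines after 10^1)

10^23 = 100000000000000000000000. Using exponentiation by squaring, this requires 7 multiplications. The key idea: if the exponent is even, square the half-power; if odd, multiply by the base once.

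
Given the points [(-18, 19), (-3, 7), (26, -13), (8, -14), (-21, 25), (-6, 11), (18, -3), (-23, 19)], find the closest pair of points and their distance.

Computing all pairwise distances among 8 points:

d((-18, 19), (-3, 7)) = 19.2094
d((-18, 19), (26, -13)) = 54.4059
d((-18, 19), (8, -14)) = 42.0119
d((-18, 19), (-21, 25)) = 6.7082
d((-18, 19), (-6, 11)) = 14.4222
d((-18, 19), (18, -3)) = 42.19
d((-18, 19), (-23, 19)) = 5.0 <-- minimum
d((-3, 7), (26, -13)) = 35.2278
d((-3, 7), (8, -14)) = 23.7065
d((-3, 7), (-21, 25)) = 25.4558
d((-3, 7), (-6, 11)) = 5.0 <-- minimum
d((-3, 7), (18, -3)) = 23.2594
d((-3, 7), (-23, 19)) = 23.3238
d((26, -13), (8, -14)) = 18.0278
d((26, -13), (-21, 25)) = 60.4401
d((26, -13), (-6, 11)) = 40.0
d((26, -13), (18, -3)) = 12.8062
d((26, -13), (-23, 19)) = 58.5235
d((8, -14), (-21, 25)) = 48.6004
d((8, -14), (-6, 11)) = 28.6531
d((8, -14), (18, -3)) = 14.8661
d((8, -14), (-23, 19)) = 45.2769
d((-21, 25), (-6, 11)) = 20.5183
d((-21, 25), (18, -3)) = 48.0104
d((-21, 25), (-23, 19)) = 6.3246
d((-6, 11), (18, -3)) = 27.7849
d((-6, 11), (-23, 19)) = 18.7883
d((18, -3), (-23, 19)) = 46.5296

Minimum distance: 5.0 (tie among 2 pairs: (-18, 19) and (-23, 19); (-3, 7) and (-6, 11))

The minimum Euclidean distance is 5.0. There is a tie: 2 pairs achieve this minimum — (-18, 19) and (-23, 19); (-3, 7) and (-6, 11). Any of these is a valid closest pair. For 8 points, brute-force pairwise comparison is shown above. For large n, the divide-and-conquer algorithm (sort by x, recurse on halves, check the dividing strip) achieves O(n log n).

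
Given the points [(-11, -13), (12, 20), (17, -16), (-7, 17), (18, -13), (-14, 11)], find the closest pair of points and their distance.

Computing all pairwise distances among 6 points:

d((-11, -13), (12, 20)) = 40.2244
d((-11, -13), (17, -16)) = 28.1603
d((-11, -13), (-7, 17)) = 30.2655
d((-11, -13), (18, -13)) = 29.0
d((-11, -13), (-14, 11)) = 24.1868
d((12, 20), (17, -16)) = 36.3456
d((12, 20), (-7, 17)) = 19.2354
d((12, 20), (18, -13)) = 33.541
d((12, 20), (-14, 11)) = 27.5136
d((17, -16), (-7, 17)) = 40.8044
d((17, -16), (18, -13)) = 3.1623 <-- minimum
d((17, -16), (-14, 11)) = 41.1096
d((-7, 17), (18, -13)) = 39.0512
d((-7, 17), (-14, 11)) = 9.2195
d((18, -13), (-14, 11)) = 40.0

Closest pair: (17, -16) and (18, -13) with distance 3.1623

The closest pair is (17, -16) and (18, -13) with Euclidean distance 3.1623. For 6 points, brute-force pairwise comparison is shown above. For large n, the divide-and-conquer algorithm (sort by x, recurse on halves, check the dividing strip) achieves O(n log n).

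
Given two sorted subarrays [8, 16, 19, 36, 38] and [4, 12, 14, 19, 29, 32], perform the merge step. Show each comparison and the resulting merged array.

Merging process:

Compare 8 vs 4: take 4 from right. Merged: [4]
Compare 8 vs 12: take 8 from left. Merged: [4, 8]
Compare 16 vs 12: take 12 from right. Merged: [4, 8, 12]
Compare 16 vs 14: take 14 from right. Merged: [4, 8, 12, 14]
Compare 16 vs 19: take 16 from left. Merged: [4, 8, 12, 14, 16]
Compare 19 vs 19: take 19 from left. Merged: [4, 8, 12, 14, 16, 19]
Compare 36 vs 19: take 19 from right. Merged: [4, 8, 12, 14, 16, 19, 19]
Compare 36 vs 29: take 29 from right. Merged: [4, 8, 12, 14, 16, 19, 19, 29]
Compare 36 vs 32: take 32 from right. Merged: [4, 8, 12, 14, 16, 19, 19, 29, 32]
Append remaining from left: [36, 38]. Merged: [4, 8, 12, 14, 16, 19, 19, 29, 32, 36, 38]

Final merged array: [4, 8, 12, 14, 16, 19, 19, 29, 32, 36, 38]
Total comparisons: 9

The merged array is [4, 8, 12, 14, 16, 19, 19, 29, 32, 36, 38], requiring 9 comparisons. The merge step runs in O(n) time where n is the total number of elements.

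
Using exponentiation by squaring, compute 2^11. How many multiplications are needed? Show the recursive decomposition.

Computing 2^11 by squaring (build up from 2^1; each line after the first costs one multiplication):

2^1 = 2
2^2 = (2^1)^2 = 2^2 = 4
2^4 = (2^2)^2 = 4^2 = 16
2^5 = 2 * 2^4 = 2 * 16 = 32
2^10 = (2^5)^2 = 32^2 = 1024
2^11 = 2 * 2^10 = 2 * 1024 = 2048

Result: 2048
Multiplications needed: 5 (5 lines after 2^1)

2^11 = 2048. Using exponentiation by squaring, this requires 5 multiplications. The key idea: if the exponent is even, square the half-power; if odd, multiply by the base once.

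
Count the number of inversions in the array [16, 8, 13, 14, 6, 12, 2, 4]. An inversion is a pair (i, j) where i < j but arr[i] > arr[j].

Finding inversions in [16, 8, 13, 14, 6, 12, 2, 4]:

(0, 1): arr[0]=16 > arr[1]=8
(0, 2): arr[0]=16 > arr[2]=13
(0, 3): arr[0]=16 > arr[3]=14
(0, 4): arr[0]=16 > arr[4]=6
(0, 5): arr[0]=16 > arr[5]=12
(0, 6): arr[0]=16 > arr[6]=2
(0, 7): arr[0]=16 > arr[7]=4
(1, 4): arr[1]=8 > arr[4]=6
(1, 6): arr[1]=8 > arr[6]=2
(1, 7): arr[1]=8 > arr[7]=4
(2, 4): arr[2]=13 > arr[4]=6
(2, 5): arr[2]=13 > arr[5]=12
(2, 6): arr[2]=13 > arr[6]=2
(2, 7): arr[2]=13 > arr[7]=4
(3, 4): arr[3]=14 > arr[4]=6
(3, 5): arr[3]=14 > arr[5]=12
(3, 6): arr[3]=14 > arr[6]=2
(3, 7): arr[3]=14 > arr[7]=4
(4, 6): arr[4]=6 > arr[6]=2
(4, 7): arr[4]=6 > arr[7]=4
(5, 6): arr[5]=12 > arr[6]=2
(5, 7): arr[5]=12 > arr[7]=4

Total inversions: 22

The array has 22 inversion(s): (0,1), (0,2), (0,3), (0,4), (0,5), (0,6), (0,7), (1,4), (1,6), (1,7), (2,4), (2,5), (2,6), (2,7), (3,4), (3,5), (3,6), (3,7), (4,6), (4,7), (5,6), (5,7). Each pair (i,j) satisfies i < j and arr[i] > arr[j].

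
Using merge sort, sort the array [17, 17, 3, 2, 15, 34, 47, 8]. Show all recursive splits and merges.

Merge sort trace:

Split: [17, 17, 3, 2, 15, 34, 47, 8] -> [17, 17, 3, 2] and [15, 34, 47, 8]
  Split: [17, 17, 3, 2] -> [17, 17] and [3, 2]
    Split: [17, 17] -> [17] and [17]
    Merge: [17] + [17] -> [17, 17]
    Split: [3, 2] -> [3] and [2]
    Merge: [3] + [2] -> [2, 3]
  Merge: [17, 17] + [2, 3] -> [2, 3, 17, 17]
  Split: [15, 34, 47, 8] -> [15, 34] and [47, 8]
    Split: [15, 34] -> [15] and [34]
    Merge: [15] + [34] -> [15, 34]
    Split: [47, 8] -> [47] and [8]
    Merge: [47] + [8] -> [8, 47]
  Merge: [15, 34] + [8, 47] -> [8, 15, 34, 47]
Merge: [2, 3, 17, 17] + [8, 15, 34, 47] -> [2, 3, 8, 15, 17, 17, 34, 47]

Final sorted array: [2, 3, 8, 15, 17, 17, 34, 47]

The merge sort proceeds by recursively splitting the array and merging sorted halves.
After all merges, the sorted array is [2, 3, 8, 15, 17, 17, 34, 47].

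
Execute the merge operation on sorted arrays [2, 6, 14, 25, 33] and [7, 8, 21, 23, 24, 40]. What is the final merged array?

Merging process:

Compare 2 vs 7: take 2 from left. Merged: [2]
Compare 6 vs 7: take 6 from left. Merged: [2, 6]
Compare 14 vs 7: take 7 from right. Merged: [2, 6, 7]
Compare 14 vs 8: take 8 from right. Merged: [2, 6, 7, 8]
Compare 14 vs 21: take 14 from left. Merged: [2, 6, 7, 8, 14]
Compare 25 vs 21: take 21 from right. Merged: [2, 6, 7, 8, 14, 21]
Compare 25 vs 23: take 23 from right. Merged: [2, 6, 7, 8, 14, 21, 23]
Compare 25 vs 24: take 24 from right. Merged: [2, 6, 7, 8, 14, 21, 23, 24]
Compare 25 vs 40: take 25 from left. Merged: [2, 6, 7, 8, 14, 21, 23, 24, 25]
Compare 33 vs 40: take 33 from left. Merged: [2, 6, 7, 8, 14, 21, 23, 24, 25, 33]
Append remaining from right: [40]. Merged: [2, 6, 7, 8, 14, 21, 23, 24, 25, 33, 40]

Final merged array: [2, 6, 7, 8, 14, 21, 23, 24, 25, 33, 40]
Total comparisons: 10

The merged array is [2, 6, 7, 8, 14, 21, 23, 24, 25, 33, 40], requiring 10 comparisons. The merge step runs in O(n) time where n is the total number of elements.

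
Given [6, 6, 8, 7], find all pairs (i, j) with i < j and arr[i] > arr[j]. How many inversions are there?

Finding inversions in [6, 6, 8, 7]:

(2, 3): arr[2]=8 > arr[3]=7

Total inversions: 1

The array has 1 inversion(s): (2,3). Each pair (i,j) satisfies i < j and arr[i] > arr[j].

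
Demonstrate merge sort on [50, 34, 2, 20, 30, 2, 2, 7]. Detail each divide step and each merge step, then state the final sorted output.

Merge sort trace:

Split: [50, 34, 2, 20, 30, 2, 2, 7] -> [50, 34, 2, 20] and [30, 2, 2, 7]
  Split: [50, 34, 2, 20] -> [50, 34] and [2, 20]
    Split: [50, 34] -> [50] and [34]
    Merge: [50] + [34] -> [34, 50]
    Split: [2, 20] -> [2] and [20]
    Merge: [2] + [20] -> [2, 20]
  Merge: [34, 50] + [2, 20] -> [2, 20, 34, 50]
  Split: [30, 2, 2, 7] -> [30, 2] and [2, 7]
    Split: [30, 2] -> [30] and [2]
    Merge: [30] + [2] -> [2, 30]
    Split: [2, 7] -> [2] and [7]
    Merge: [2] + [7] -> [2, 7]
  Merge: [2, 30] + [2, 7] -> [2, 2, 7, 30]
Merge: [2, 20, 34, 50] + [2, 2, 7, 30] -> [2, 2, 2, 7, 20, 30, 34, 50]

Final sorted array: [2, 2, 2, 7, 20, 30, 34, 50]

The merge sort proceeds by recursively splitting the array and merging sorted halves.
After all merges, the sorted array is [2, 2, 2, 7, 20, 30, 34, 50].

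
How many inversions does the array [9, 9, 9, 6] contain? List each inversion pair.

Finding inversions in [9, 9, 9, 6]:

(0, 3): arr[0]=9 > arr[3]=6
(1, 3): arr[1]=9 > arr[3]=6
(2, 3): arr[2]=9 > arr[3]=6

Total inversions: 3

The array has 3 inversion(s): (0,3), (1,3), (2,3). Each pair (i,j) satisfies i < j and arr[i] > arr[j].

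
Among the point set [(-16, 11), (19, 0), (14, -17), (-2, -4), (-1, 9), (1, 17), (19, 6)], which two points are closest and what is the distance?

Computing all pairwise distances among 7 points:

d((-16, 11), (19, 0)) = 36.6879
d((-16, 11), (14, -17)) = 41.0366
d((-16, 11), (-2, -4)) = 20.5183
d((-16, 11), (-1, 9)) = 15.1327
d((-16, 11), (1, 17)) = 18.0278
d((-16, 11), (19, 6)) = 35.3553
d((19, 0), (14, -17)) = 17.72
d((19, 0), (-2, -4)) = 21.3776
d((19, 0), (-1, 9)) = 21.9317
d((19, 0), (1, 17)) = 24.7588
d((19, 0), (19, 6)) = 6.0 <-- minimum
d((14, -17), (-2, -4)) = 20.6155
d((14, -17), (-1, 9)) = 30.0167
d((14, -17), (1, 17)) = 36.4005
d((14, -17), (19, 6)) = 23.5372
d((-2, -4), (-1, 9)) = 13.0384
d((-2, -4), (1, 17)) = 21.2132
d((-2, -4), (19, 6)) = 23.2594
d((-1, 9), (1, 17)) = 8.2462
d((-1, 9), (19, 6)) = 20.2237
d((1, 17), (19, 6)) = 21.095

Closest pair: (19, 0) and (19, 6) with distance 6.0

The closest pair is (19, 0) and (19, 6) with Euclidean distance 6.0. For 7 points, brute-force pairwise comparison is shown above. For large n, the divide-and-conquer algorithm (sort by x, recurse on halves, check the dividing strip) achieves O(n log n).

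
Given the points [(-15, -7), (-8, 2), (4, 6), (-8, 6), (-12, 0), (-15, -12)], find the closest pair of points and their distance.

Computing all pairwise distances among 6 points:

d((-15, -7), (-8, 2)) = 11.4018
d((-15, -7), (4, 6)) = 23.0217
d((-15, -7), (-8, 6)) = 14.7648
d((-15, -7), (-12, 0)) = 7.6158
d((-15, -7), (-15, -12)) = 5.0
d((-8, 2), (4, 6)) = 12.6491
d((-8, 2), (-8, 6)) = 4.0 <-- minimum
d((-8, 2), (-12, 0)) = 4.4721
d((-8, 2), (-15, -12)) = 15.6525
d((4, 6), (-8, 6)) = 12.0
d((4, 6), (-12, 0)) = 17.088
d((4, 6), (-15, -12)) = 26.1725
d((-8, 6), (-12, 0)) = 7.2111
d((-8, 6), (-15, -12)) = 19.3132
d((-12, 0), (-15, -12)) = 12.3693

Closest pair: (-8, 2) and (-8, 6) with distance 4.0

The closest pair is (-8, 2) and (-8, 6) with Euclidean distance 4.0. For 6 points, brute-force pairwise comparison is shown above. For large n, the divide-and-conquer algorithm (sort by x, recurse on halves, check the dividing strip) achieves O(n log n).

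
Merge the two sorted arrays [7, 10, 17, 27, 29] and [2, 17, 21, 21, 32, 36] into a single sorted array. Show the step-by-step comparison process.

Merging process:

Compare 7 vs 2: take 2 from right. Merged: [2]
Compare 7 vs 17: take 7 from left. Merged: [2, 7]
Compare 10 vs 17: take 10 from left. Merged: [2, 7, 10]
Compare 17 vs 17: take 17 from left. Merged: [2, 7, 10, 17]
Compare 27 vs 17: take 17 from right. Merged: [2, 7, 10, 17, 17]
Compare 27 vs 21: take 21 from right. Merged: [2, 7, 10, 17, 17, 21]
Compare 27 vs 21: take 21 from right. Merged: [2, 7, 10, 17, 17, 21, 21]
Compare 27 vs 32: take 27 from left. Merged: [2, 7, 10, 17, 17, 21, 21, 27]
Compare 29 vs 32: take 29 from left. Merged: [2, 7, 10, 17, 17, 21, 21, 27, 29]
Append remaining from right: [32, 36]. Merged: [2, 7, 10, 17, 17, 21, 21, 27, 29, 32, 36]

Final merged array: [2, 7, 10, 17, 17, 21, 21, 27, 29, 32, 36]
Total comparisons: 9

The merged array is [2, 7, 10, 17, 17, 21, 21, 27, 29, 32, 36], requiring 9 comparisons. The merge step runs in O(n) time where n is the total number of elements.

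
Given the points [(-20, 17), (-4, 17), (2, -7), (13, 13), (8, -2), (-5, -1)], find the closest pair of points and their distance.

Computing all pairwise distances among 6 points:

d((-20, 17), (-4, 17)) = 16.0
d((-20, 17), (2, -7)) = 32.5576
d((-20, 17), (13, 13)) = 33.2415
d((-20, 17), (8, -2)) = 33.8378
d((-20, 17), (-5, -1)) = 23.4307
d((-4, 17), (2, -7)) = 24.7386
d((-4, 17), (13, 13)) = 17.4642
d((-4, 17), (8, -2)) = 22.4722
d((-4, 17), (-5, -1)) = 18.0278
d((2, -7), (13, 13)) = 22.8254
d((2, -7), (8, -2)) = 7.8102 <-- minimum
d((2, -7), (-5, -1)) = 9.2195
d((13, 13), (8, -2)) = 15.8114
d((13, 13), (-5, -1)) = 22.8035
d((8, -2), (-5, -1)) = 13.0384

Closest pair: (2, -7) and (8, -2) with distance 7.8102

The closest pair is (2, -7) and (8, -2) with Euclidean distance 7.8102. For 6 points, brute-force pairwise comparison is shown above. For large n, the divide-and-conquer algorithm (sort by x, recurse on halves, check the dividing strip) achieves O(n log n).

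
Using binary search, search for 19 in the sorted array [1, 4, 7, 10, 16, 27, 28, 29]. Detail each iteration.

Binary search for 19 in [1, 4, 7, 10, 16, 27, 28, 29]:

lo=0, hi=7, mid=3, arr[mid]=10 -> 10 < 19, search right half
lo=4, hi=7, mid=5, arr[mid]=27 -> 27 > 19, search left half
lo=4, hi=4, mid=4, arr[mid]=16 -> 16 < 19, search right half
lo=5 > hi=4, target 19 not found

Binary search determines that 19 is not in the array after 3 comparisons. The search space was exhausted without finding the target.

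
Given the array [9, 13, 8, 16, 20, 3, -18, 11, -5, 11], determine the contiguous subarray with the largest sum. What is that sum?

Using Kadane's algorithm on [9, 13, 8, 16, 20, 3, -18, 11, -5, 11]:

Scanning through the array:
Position 1 (value 13): max_ending_here = 22, max_so_far = 22
Position 2 (value 8): max_ending_here = 30, max_so_far = 30
Position 3 (value 16): max_ending_here = 46, max_so_far = 46
Position 4 (value 20): max_ending_here = 66, max_so_far = 66
Position 5 (value 3): max_ending_here = 69, max_so_far = 69
Position 6 (value -18): max_ending_here = 51, max_so_far = 69
Position 7 (value 11): max_ending_here = 62, max_so_far = 69
Position 8 (value -5): max_ending_here = 57, max_so_far = 69
Position 9 (value 11): max_ending_here = 68, max_so_far = 69

Maximum subarray: [9, 13, 8, 16, 20, 3]
Maximum sum: 69

The maximum subarray is [9, 13, 8, 16, 20, 3] with sum 69. This subarray runs from index 0 to index 5.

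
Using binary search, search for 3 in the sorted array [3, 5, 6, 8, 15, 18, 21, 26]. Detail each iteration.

Binary search for 3 in [3, 5, 6, 8, 15, 18, 21, 26]:

lo=0, hi=7, mid=3, arr[mid]=8 -> 8 > 3, search left half
lo=0, hi=2, mid=1, arr[mid]=5 -> 5 > 3, search left half
lo=0, hi=0, mid=0, arr[mid]=3 -> Found target at index 0!

Binary search finds 3 at index 0 after 3 comparisons. The search repeatedly halves the search space by comparing with the middle element.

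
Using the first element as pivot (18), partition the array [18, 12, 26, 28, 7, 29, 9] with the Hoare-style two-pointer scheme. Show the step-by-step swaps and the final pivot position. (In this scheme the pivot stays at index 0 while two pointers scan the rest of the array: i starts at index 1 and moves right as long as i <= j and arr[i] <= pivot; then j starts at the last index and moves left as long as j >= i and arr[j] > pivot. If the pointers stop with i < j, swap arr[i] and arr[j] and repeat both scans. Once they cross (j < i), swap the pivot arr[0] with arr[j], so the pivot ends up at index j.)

Hoare-style two-pointer partition with pivot = 18:

Initial array: [18, 12, 26, 28, 7, 29, 9]

Pointers start at i = 1, j = 6.
i stops at index 2 (arr[2]=26 > 18), j stops at index 6 (arr[6]=9 <= 18): swap arr[2] and arr[6], array becomes [18, 12, 9, 28, 7, 29, 26]
i stops at index 3 (arr[3]=28 > 18), j stops at index 4 (arr[4]=7 <= 18): swap arr[3] and arr[4], array becomes [18, 12, 9, 7, 28, 29, 26]
i ends at 4, j ends at 3: the pointers have crossed (j < i), so scanning stops.

Swap pivot arr[0] with arr[3] to place pivot at position 3: [7, 12, 9, 18, 28, 29, 26]
Pivot position: 3

After partitioning with pivot 18, the array becomes [7, 12, 9, 18, 28, 29, 26]. The pivot is placed at index 3. All elements to the left of the pivot are <= 18, and all elements to the right are > 18.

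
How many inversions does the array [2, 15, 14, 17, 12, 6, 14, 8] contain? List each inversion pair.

Finding inversions in [2, 15, 14, 17, 12, 6, 14, 8]:

(1, 2): arr[1]=15 > arr[2]=14
(1, 4): arr[1]=15 > arr[4]=12
(1, 5): arr[1]=15 > arr[5]=6
(1, 6): arr[1]=15 > arr[6]=14
(1, 7): arr[1]=15 > arr[7]=8
(2, 4): arr[2]=14 > arr[4]=12
(2, 5): arr[2]=14 > arr[5]=6
(2, 7): arr[2]=14 > arr[7]=8
(3, 4): arr[3]=17 > arr[4]=12
(3, 5): arr[3]=17 > arr[5]=6
(3, 6): arr[3]=17 > arr[6]=14
(3, 7): arr[3]=17 > arr[7]=8
(4, 5): arr[4]=12 > arr[5]=6
(4, 7): arr[4]=12 > arr[7]=8
(6, 7): arr[6]=14 > arr[7]=8

Total inversions: 15

The array has 15 inversion(s): (1,2), (1,4), (1,5), (1,6), (1,7), (2,4), (2,5), (2,7), (3,4), (3,5), (3,6), (3,7), (4,5), (4,7), (6,7). Each pair (i,j) satisfies i < j and arr[i] > arr[j].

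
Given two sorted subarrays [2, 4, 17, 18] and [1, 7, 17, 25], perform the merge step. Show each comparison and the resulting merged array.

Merging process:

Compare 2 vs 1: take 1 from right. Merged: [1]
Compare 2 vs 7: take 2 from left. Merged: [1, 2]
Compare 4 vs 7: take 4 from left. Merged: [1, 2, 4]
Compare 17 vs 7: take 7 from right. Merged: [1, 2, 4, 7]
Compare 17 vs 17: take 17 from left. Merged: [1, 2, 4, 7, 17]
Compare 18 vs 17: take 17 from right. Merged: [1, 2, 4, 7, 17, 17]
Compare 18 vs 25: take 18 from left. Merged: [1, 2, 4, 7, 17, 17, 18]
Append remaining from right: [25]. Merged: [1, 2, 4, 7, 17, 17, 18, 25]

Final merged array: [1, 2, 4, 7, 17, 17, 18, 25]
Total comparisons: 7

The merged array is [1, 2, 4, 7, 17, 17, 18, 25], requiring 7 comparisons. The merge step runs in O(n) time where n is the total number of elements.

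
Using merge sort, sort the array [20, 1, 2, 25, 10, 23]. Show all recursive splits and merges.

Merge sort trace:

Split: [20, 1, 2, 25, 10, 23] -> [20, 1, 2] and [25, 10, 23]
  Split: [20, 1, 2] -> [20] and [1, 2]
    Split: [1, 2] -> [1] and [2]
    Merge: [1] + [2] -> [1, 2]
  Merge: [20] + [1, 2] -> [1, 2, 20]
  Split: [25, 10, 23] -> [25] and [10, 23]
    Split: [10, 23] -> [10] and [23]
    Merge: [10] + [23] -> [10, 23]
  Merge: [25] + [10, 23] -> [10, 23, 25]
Merge: [1, 2, 20] + [10, 23, 25] -> [1, 2, 10, 20, 23, 25]

Final sorted array: [1, 2, 10, 20, 23, 25]

The merge sort proceeds by recursively splitting the array and merging sorted halves.
After all merges, the sorted array is [1, 2, 10, 20, 23, 25].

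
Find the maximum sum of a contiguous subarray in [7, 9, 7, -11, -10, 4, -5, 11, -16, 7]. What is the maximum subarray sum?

Using Kadane's algorithm on [7, 9, 7, -11, -10, 4, -5, 11, -16, 7]:

Scanning through the array:
Position 1 (value 9): max_ending_here = 16, max_so_far = 16
Position 2 (value 7): max_ending_here = 23, max_so_far = 23
Position 3 (value -11): max_ending_here = 12, max_so_far = 23
Position 4 (value -10): max_ending_here = 2, max_so_far = 23
Position 5 (value 4): max_ending_here = 6, max_so_far = 23
Position 6 (value -5): max_ending_here = 1, max_so_far = 23
Position 7 (value 11): max_ending_here = 12, max_so_far = 23
Position 8 (value -16): max_ending_here = -4, max_so_far = 23
Position 9 (value 7): max_ending_here = 7, max_so_far = 23

Maximum subarray: [7, 9, 7]
Maximum sum: 23

The maximum subarray is [7, 9, 7] with sum 23. This subarray runs from index 0 to index 2.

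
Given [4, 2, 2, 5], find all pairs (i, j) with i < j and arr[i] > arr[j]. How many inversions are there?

Finding inversions in [4, 2, 2, 5]:

(0, 1): arr[0]=4 > arr[1]=2
(0, 2): arr[0]=4 > arr[2]=2

Total inversions: 2

The array has 2 inversion(s): (0,1), (0,2). Each pair (i,j) satisfies i < j and arr[i] > arr[j].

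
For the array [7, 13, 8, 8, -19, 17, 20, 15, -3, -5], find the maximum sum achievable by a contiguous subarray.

Using Kadane's algorithm on [7, 13, 8, 8, -19, 17, 20, 15, -3, -5]:

Scanning through the array:
Position 1 (value 13): max_ending_here = 20, max_so_far = 20
Position 2 (value 8): max_ending_here = 28, max_so_far = 28
Position 3 (value 8): max_ending_here = 36, max_so_far = 36
Position 4 (value -19): max_ending_here = 17, max_so_far = 36
Position 5 (value 17): max_ending_here = 34, max_so_far = 36
Position 6 (value 20): max_ending_here = 54, max_so_far = 54
Position 7 (value 15): max_ending_here = 69, max_so_far = 69
Position 8 (value -3): max_ending_here = 66, max_so_far = 69
Position 9 (value -5): max_ending_here = 61, max_so_far = 69

Maximum subarray: [7, 13, 8, 8, -19, 17, 20, 15]
Maximum sum: 69

The maximum subarray is [7, 13, 8, 8, -19, 17, 20, 15] with sum 69. This subarray runs from index 0 to index 7.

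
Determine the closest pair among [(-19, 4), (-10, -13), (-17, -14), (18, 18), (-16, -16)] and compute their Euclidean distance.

Computing all pairwise distances among 5 points:

d((-19, 4), (-10, -13)) = 19.2354
d((-19, 4), (-17, -14)) = 18.1108
d((-19, 4), (18, 18)) = 39.5601
d((-19, 4), (-16, -16)) = 20.2237
d((-10, -13), (-17, -14)) = 7.0711
d((-10, -13), (18, 18)) = 41.7732
d((-10, -13), (-16, -16)) = 6.7082
d((-17, -14), (18, 18)) = 47.4236
d((-17, -14), (-16, -16)) = 2.2361 <-- minimum
d((18, 18), (-16, -16)) = 48.0833

Closest pair: (-17, -14) and (-16, -16) with distance 2.2361

The closest pair is (-17, -14) and (-16, -16) with Euclidean distance 2.2361. For 5 points, brute-force pairwise comparison is shown above. For large n, the divide-and-conquer algorithm (sort by x, recurse on halves, check the dividing strip) achieves O(n log n).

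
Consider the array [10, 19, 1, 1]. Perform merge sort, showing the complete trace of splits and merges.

Merge sort trace:

Split: [10, 19, 1, 1] -> [10, 19] and [1, 1]
  Split: [10, 19] -> [10] and [19]
  Merge: [10] + [19] -> [10, 19]
  Split: [1, 1] -> [1] and [1]
  Merge: [1] + [1] -> [1, 1]
Merge: [10, 19] + [1, 1] -> [1, 1, 10, 19]

Final sorted array: [1, 1, 10, 19]

The merge sort proceeds by recursively splitting the array and merging sorted halves.
After all merges, the sorted array is [1, 1, 10, 19].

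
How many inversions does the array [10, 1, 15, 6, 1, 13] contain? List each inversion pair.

Finding inversions in [10, 1, 15, 6, 1, 13]:

(0, 1): arr[0]=10 > arr[1]=1
(0, 3): arr[0]=10 > arr[3]=6
(0, 4): arr[0]=10 > arr[4]=1
(2, 3): arr[2]=15 > arr[3]=6
(2, 4): arr[2]=15 > arr[4]=1
(2, 5): arr[2]=15 > arr[5]=13
(3, 4): arr[3]=6 > arr[4]=1

Total inversions: 7

The array has 7 inversion(s): (0,1), (0,3), (0,4), (2,3), (2,4), (2,5), (3,4). Each pair (i,j) satisfies i < j and arr[i] > arr[j].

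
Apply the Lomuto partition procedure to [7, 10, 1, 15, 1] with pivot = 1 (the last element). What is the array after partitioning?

Lomuto partition with pivot = 1:

Initial array: [7, 10, 1, 15, 1]

arr[0]=7 > 1: no swap
arr[1]=10 > 1: no swap
arr[2]=1 <= 1: swap with position 0, array becomes [1, 10, 7, 15, 1]
arr[3]=15 > 1: no swap

Place pivot at position 1: [1, 1, 7, 15, 10]
Pivot position: 1

After partitioning with pivot 1, the array becomes [1, 1, 7, 15, 10]. The pivot is placed at index 1. All elements to the left of the pivot are <= 1, and all elements to the right are > 1.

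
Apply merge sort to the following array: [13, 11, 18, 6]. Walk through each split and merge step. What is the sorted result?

Merge sort trace:

Split: [13, 11, 18, 6] -> [13, 11] and [18, 6]
  Split: [13, 11] -> [13] and [11]
  Merge: [13] + [11] -> [11, 13]
  Split: [18, 6] -> [18] and [6]
  Merge: [18] + [6] -> [6, 18]
Merge: [11, 13] + [6, 18] -> [6, 11, 13, 18]

Final sorted array: [6, 11, 13, 18]

The merge sort proceeds by recursively splitting the array and merging sorted halves.
After all merges, the sorted array is [6, 11, 13, 18].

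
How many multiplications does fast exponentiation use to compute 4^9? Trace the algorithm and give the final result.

Computing 4^9 by squaring (build up from 4^1; each line after the first costs one multiplication):

4^1 = 4
4^2 = (4^1)^2 = 4^2 = 16
4^4 = (4^2)^2 = 16^2 = 256
4^8 = (4^4)^2 = 256^2 = 65536
4^9 = 4 * 4^8 = 4 * 65536 = 262144

Result: 262144
Multiplications needed: 4 (4 lines after 4^1)

4^9 = 262144. Using exponentiation by squaring, this requires 4 multiplications. The key idea: if the exponent is even, square the half-power; if odd, multiply by the base once.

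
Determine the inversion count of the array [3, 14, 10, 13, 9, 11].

Finding inversions in [3, 14, 10, 13, 9, 11]:

(1, 2): arr[1]=14 > arr[2]=10
(1, 3): arr[1]=14 > arr[3]=13
(1, 4): arr[1]=14 > arr[4]=9
(1, 5): arr[1]=14 > arr[5]=11
(2, 4): arr[2]=10 > arr[4]=9
(3, 4): arr[3]=13 > arr[4]=9
(3, 5): arr[3]=13 > arr[5]=11

Total inversions: 7

The array has 7 inversion(s): (1,2), (1,3), (1,4), (1,5), (2,4), (3,4), (3,5). Each pair (i,j) satisfies i < j and arr[i] > arr[j].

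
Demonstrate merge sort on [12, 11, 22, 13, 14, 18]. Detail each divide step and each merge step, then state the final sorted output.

Merge sort trace:

Split: [12, 11, 22, 13, 14, 18] -> [12, 11, 22] and [13, 14, 18]
  Split: [12, 11, 22] -> [12] and [11, 22]
    Split: [11, 22] -> [11] and [22]
    Merge: [11] + [22] -> [11, 22]
  Merge: [12] + [11, 22] -> [11, 12, 22]
  Split: [13, 14, 18] -> [13] and [14, 18]
    Split: [14, 18] -> [14] and [18]
    Merge: [14] + [18] -> [14, 18]
  Merge: [13] + [14, 18] -> [13, 14, 18]
Merge: [11, 12, 22] + [13, 14, 18] -> [11, 12, 13, 14, 18, 22]

Final sorted array: [11, 12, 13, 14, 18, 22]

The merge sort proceeds by recursively splitting the array and merging sorted halves.
After all merges, the sorted array is [11, 12, 13, 14, 18, 22].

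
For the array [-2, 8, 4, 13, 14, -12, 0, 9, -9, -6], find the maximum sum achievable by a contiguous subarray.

Using Kadane's algorithm on [-2, 8, 4, 13, 14, -12, 0, 9, -9, -6]:

Scanning through the array:
Position 1 (value 8): max_ending_here = 8, max_so_far = 8
Position 2 (value 4): max_ending_here = 12, max_so_far = 12
Position 3 (value 13): max_ending_here = 25, max_so_far = 25
Position 4 (value 14): max_ending_here = 39, max_so_far = 39
Position 5 (value -12): max_ending_here = 27, max_so_far = 39
Position 6 (value 0): max_ending_here = 27, max_so_far = 39
Position 7 (value 9): max_ending_here = 36, max_so_far = 39
Position 8 (value -9): max_ending_here = 27, max_so_far = 39
Position 9 (value -6): max_ending_here = 21, max_so_far = 39

Maximum subarray: [8, 4, 13, 14]
Maximum sum: 39

The maximum subarray is [8, 4, 13, 14] with sum 39. This subarray runs from index 1 to index 4.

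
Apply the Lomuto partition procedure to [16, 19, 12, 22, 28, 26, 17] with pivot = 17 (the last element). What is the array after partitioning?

Lomuto partition with pivot = 17:

Initial array: [16, 19, 12, 22, 28, 26, 17]

arr[0]=16 <= 17: swap with position 0, array becomes [16, 19, 12, 22, 28, 26, 17]
arr[1]=19 > 17: no swap
arr[2]=12 <= 17: swap with position 1, array becomes [16, 12, 19, 22, 28, 26, 17]
arr[3]=22 > 17: no swap
arr[4]=28 > 17: no swap
arr[5]=26 > 17: no swap

Place pivot at position 2: [16, 12, 17, 22, 28, 26, 19]
Pivot position: 2

After partitioning with pivot 17, the array becomes [16, 12, 17, 22, 28, 26, 19]. The pivot is placed at index 2. All elements to the left of the pivot are <= 17, and all elements to the right are > 17.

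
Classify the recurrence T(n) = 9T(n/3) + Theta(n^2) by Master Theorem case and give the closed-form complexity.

Master Theorem for T(n) = 9T(n/3) + O(n^2):

a = 9, b = 3, c = 2
log_b(a) = log_3(9) = 2.0000

Case 2: c = 2 = log_3(9) = 2.0000
T(n) = O(n^2 log n) = O(n^2 log n)

For T(n) = 9T(n/3) + O(n^2): log_3(9) = 2.0000. This is Case 2 of the Master Theorem (c = log_b(a), equal work at all levels), giving O(n^2 log n).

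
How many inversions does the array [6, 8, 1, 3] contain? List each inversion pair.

Finding inversions in [6, 8, 1, 3]:

(0, 2): arr[0]=6 > arr[2]=1
(0, 3): arr[0]=6 > arr[3]=3
(1, 2): arr[1]=8 > arr[2]=1
(1, 3): arr[1]=8 > arr[3]=3

Total inversions: 4

The array has 4 inversion(s): (0,2), (0,3), (1,2), (1,3). Each pair (i,j) satisfies i < j and arr[i] > arr[j].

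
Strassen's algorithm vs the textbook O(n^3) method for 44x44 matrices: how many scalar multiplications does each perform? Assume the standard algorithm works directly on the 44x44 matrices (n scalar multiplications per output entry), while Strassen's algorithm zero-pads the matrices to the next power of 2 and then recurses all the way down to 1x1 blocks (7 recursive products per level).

Matrix multiplication for 44x44 matrices:

Strassen's algorithm requires power-of-2 dimensions. Pad 44x44 to 64x64 (next power of 2).

Standard algorithm: 44^3 = 85184 multiplications
Strassen's algorithm: 7^(log2(64)) = 7^6 = 117649 multiplications
Difference: 85184 - 117649 = -32465 (Strassen uses MORE here due to padding overhead — for small or just-over-power-of-2 n, padding can outweigh the per-level savings)

Standard: 85184 multiplications (44^3). Strassen: 117649 multiplications (7^6, after padding to 64x64). Strassen reduces 8 recursive multiplications to 7 at each level.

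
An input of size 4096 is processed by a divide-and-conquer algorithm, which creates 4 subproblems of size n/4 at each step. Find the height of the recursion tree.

For divide and conquer with division factor 4:

Problem sizes at each level:
Level 0: 4096
Level 1: 1024
Level 2: 256
Level 3: 64
Level 4: 16
Level 5: 4
Level 6: 1

The root is level 0 and the size-1 base case is level 6 (the tree spans levels 0 through 6, i.e. 7 levels counting the root), so the depth is the number of divisions: log_4(4096) = 6

The recursion tree depth is log_4(4096) = 6. At each level, the problem size is divided by 4, so it takes 6 divisions to reduce to a base case of size 1. The algorithm makes 4 recursive calls at each level.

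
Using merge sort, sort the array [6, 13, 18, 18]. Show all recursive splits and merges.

Merge sort trace:

Split: [6, 13, 18, 18] -> [6, 13] and [18, 18]
  Split: [6, 13] -> [6] and [13]
  Merge: [6] + [13] -> [6, 13]
  Split: [18, 18] -> [18] and [18]
  Merge: [18] + [18] -> [18, 18]
Merge: [6, 13] + [18, 18] -> [6, 13, 18, 18]

Final sorted array: [6, 13, 18, 18]

The merge sort proceeds by recursively splitting the array and merging sorted halves.
After all merges, the sorted array is [6, 13, 18, 18].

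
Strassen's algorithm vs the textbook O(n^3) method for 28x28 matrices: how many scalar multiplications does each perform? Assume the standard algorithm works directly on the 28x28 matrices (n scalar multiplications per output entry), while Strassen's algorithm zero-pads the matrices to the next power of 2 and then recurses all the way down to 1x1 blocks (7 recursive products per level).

Matrix multiplication for 28x28 matrices:

Strassen's algorithm requires power-of-2 dimensions. Pad 28x28 to 32x32 (next power of 2).

Standard algorithm: 28^3 = 21952 multiplications
Strassen's algorithm: 7^(log2(32)) = 7^5 = 16807 multiplications
Savings: 21952 - 16807 = 5145 multiplications

Standard: 21952 multiplications (28^3). Strassen: 16807 multiplications (7^5, after padding to 32x32). Strassen reduces 8 recursive multiplications to 7 at each level.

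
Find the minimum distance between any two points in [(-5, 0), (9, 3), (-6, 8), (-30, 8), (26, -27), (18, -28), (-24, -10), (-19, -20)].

Computing all pairwise distances among 8 points:

d((-5, 0), (9, 3)) = 14.3178
d((-5, 0), (-6, 8)) = 8.0623 <-- minimum
d((-5, 0), (-30, 8)) = 26.2488
d((-5, 0), (26, -27)) = 41.1096
d((-5, 0), (18, -28)) = 36.2353
d((-5, 0), (-24, -10)) = 21.4709
d((-5, 0), (-19, -20)) = 24.4131
d((9, 3), (-6, 8)) = 15.8114
d((9, 3), (-30, 8)) = 39.3192
d((9, 3), (26, -27)) = 34.4819
d((9, 3), (18, -28)) = 32.28
d((9, 3), (-24, -10)) = 35.4683
d((9, 3), (-19, -20)) = 36.2353
d((-6, 8), (-30, 8)) = 24.0
d((-6, 8), (26, -27)) = 47.4236
d((-6, 8), (18, -28)) = 43.2666
d((-6, 8), (-24, -10)) = 25.4558
d((-6, 8), (-19, -20)) = 30.8707
d((-30, 8), (26, -27)) = 66.0379
d((-30, 8), (18, -28)) = 60.0
d((-30, 8), (-24, -10)) = 18.9737
d((-30, 8), (-19, -20)) = 30.0832
d((26, -27), (18, -28)) = 8.0623 <-- minimum
d((26, -27), (-24, -10)) = 52.811
d((26, -27), (-19, -20)) = 45.5412
d((18, -28), (-24, -10)) = 45.6946
d((18, -28), (-19, -20)) = 37.855
d((-24, -10), (-19, -20)) = 11.1803

Minimum distance: 8.0623 (tie among 2 pairs: (-5, 0) and (-6, 8); (26, -27) and (18, -28))

The minimum Euclidean distance is 8.0623. There is a tie: 2 pairs achieve this minimum — (-5, 0) and (-6, 8); (26, -27) and (18, -28). Any of these is a valid closest pair. For 8 points, brute-force pairwise comparison is shown above. For large n, the divide-and-conquer algorithm (sort by x, recurse on halves, check the dividing strip) achieves O(n log n).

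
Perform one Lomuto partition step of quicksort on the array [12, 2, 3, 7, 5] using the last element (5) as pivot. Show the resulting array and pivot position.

Lomuto partition with pivot = 5:

Initial array: [12, 2, 3, 7, 5]

arr[0]=12 > 5: no swap
arr[1]=2 <= 5: swap with position 0, array becomes [2, 12, 3, 7, 5]
arr[2]=3 <= 5: swap with position 1, array becomes [2, 3, 12, 7, 5]
arr[3]=7 > 5: no swap

Place pivot at position 2: [2, 3, 5, 7, 12]
Pivot position: 2

After partitioning with pivot 5, the array becomes [2, 3, 5, 7, 12]. The pivot is placed at index 2. All elements to the left of the pivot are <= 5, and all elements to the right are > 5.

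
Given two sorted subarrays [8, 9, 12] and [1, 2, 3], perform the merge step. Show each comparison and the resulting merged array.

Merging process:

Compare 8 vs 1: take 1 from right. Merged: [1]
Compare 8 vs 2: take 2 from right. Merged: [1, 2]
Compare 8 vs 3: take 3 from right. Merged: [1, 2, 3]
Append remaining from left: [8, 9, 12]. Merged: [1, 2, 3, 8, 9, 12]

Final merged array: [1, 2, 3, 8, 9, 12]
Total comparisons: 3

The merged array is [1, 2, 3, 8, 9, 12], requiring 3 comparisons. The merge step runs in O(n) time where n is the total number of elements.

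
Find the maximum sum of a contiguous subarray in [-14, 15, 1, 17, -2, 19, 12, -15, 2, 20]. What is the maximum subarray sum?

Using Kadane's algorithm on [-14, 15, 1, 17, -2, 19, 12, -15, 2, 20]:

Scanning through the array:
Position 1 (value 15): max_ending_here = 15, max_so_far = 15
Position 2 (value 1): max_ending_here = 16, max_so_far = 16
Position 3 (value 17): max_ending_here = 33, max_so_far = 33
Position 4 (value -2): max_ending_here = 31, max_so_far = 33
Position 5 (value 19): max_ending_here = 50, max_so_far = 50
Position 6 (value 12): max_ending_here = 62, max_so_far = 62
Position 7 (value -15): max_ending_here = 47, max_so_far = 62
Position 8 (value 2): max_ending_here = 49, max_so_far = 62
Position 9 (value 20): max_ending_here = 69, max_so_far = 69

Maximum subarray: [15, 1, 17, -2, 19, 12, -15, 2, 20]
Maximum sum: 69

The maximum subarray is [15, 1, 17, -2, 19, 12, -15, 2, 20] with sum 69. This subarray runs from index 1 to index 9.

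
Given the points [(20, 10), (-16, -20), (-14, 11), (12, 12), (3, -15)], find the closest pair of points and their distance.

Computing all pairwise distances among 5 points:

d((20, 10), (-16, -20)) = 46.8615
d((20, 10), (-14, 11)) = 34.0147
d((20, 10), (12, 12)) = 8.2462 <-- minimum
d((20, 10), (3, -15)) = 30.2324
d((-16, -20), (-14, 11)) = 31.0644
d((-16, -20), (12, 12)) = 42.5206
d((-16, -20), (3, -15)) = 19.6469
d((-14, 11), (12, 12)) = 26.0192
d((-14, 11), (3, -15)) = 31.0644
d((12, 12), (3, -15)) = 28.4605

Closest pair: (20, 10) and (12, 12) with distance 8.2462

The closest pair is (20, 10) and (12, 12) with Euclidean distance 8.2462. For 5 points, brute-force pairwise comparison is shown above. For large n, the divide-and-conquer algorithm (sort by x, recurse on halves, check the dividing strip) achieves O(n log n).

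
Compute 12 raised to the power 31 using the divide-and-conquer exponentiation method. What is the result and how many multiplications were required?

Computing 12^31 by squaring (build up from 12^1; each line after the first costs one multiplication):

12^1 = 12
12^2 = (12^1)^2 = 12^2 = 144
12^3 = 12 * 12^2 = 12 * 144 = 1728
12^6 = (12^3)^2 = 1728^2 = 2985984
12^7 = 12 * 12^6 = 12 * 2985984 = 35831808
12^14 = (12^7)^2 = 35831808^2 = 1283918464548864
12^15 = 12 * 12^14 = 12 * 1283918464548864 = 15407021574586368
12^30 = (12^15)^2 = 15407021574586368^2 = 237376313799769806328950291431424
12^31 = 12 * 12^30 = 12 * 237376313799769806328950291431424 = 2848515765597237675947403497177088

Result: 2848515765597237675947403497177088
Multiplications needed: 8 (8 lines after 12^1)

12^31 = 2848515765597237675947403497177088. Using exponentiation by squaring, this requires 8 multiplications. The key idea: if the exponent is even, square the half-power; if odd, multiply by the base once.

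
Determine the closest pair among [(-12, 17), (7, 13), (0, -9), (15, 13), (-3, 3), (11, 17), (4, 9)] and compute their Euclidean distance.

Computing all pairwise distances among 7 points:

d((-12, 17), (7, 13)) = 19.4165
d((-12, 17), (0, -9)) = 28.6356
d((-12, 17), (15, 13)) = 27.2947
d((-12, 17), (-3, 3)) = 16.6433
d((-12, 17), (11, 17)) = 23.0
d((-12, 17), (4, 9)) = 17.8885
d((7, 13), (0, -9)) = 23.0868
d((7, 13), (15, 13)) = 8.0
d((7, 13), (-3, 3)) = 14.1421
d((7, 13), (11, 17)) = 5.6569
d((7, 13), (4, 9)) = 5.0 <-- minimum
d((0, -9), (15, 13)) = 26.6271
d((0, -9), (-3, 3)) = 12.3693
d((0, -9), (11, 17)) = 28.2312
d((0, -9), (4, 9)) = 18.4391
d((15, 13), (-3, 3)) = 20.5913
d((15, 13), (11, 17)) = 5.6569
d((15, 13), (4, 9)) = 11.7047
d((-3, 3), (11, 17)) = 19.799
d((-3, 3), (4, 9)) = 9.2195
d((11, 17), (4, 9)) = 10.6301

Closest pair: (7, 13) and (4, 9) with distance 5.0

The closest pair is (7, 13) and (4, 9) with Euclidean distance 5.0. For 7 points, brute-force pairwise comparison is shown above. For large n, the divide-and-conquer algorithm (sort by x, recurse on halves, check the dividing strip) achieves O(n log n).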